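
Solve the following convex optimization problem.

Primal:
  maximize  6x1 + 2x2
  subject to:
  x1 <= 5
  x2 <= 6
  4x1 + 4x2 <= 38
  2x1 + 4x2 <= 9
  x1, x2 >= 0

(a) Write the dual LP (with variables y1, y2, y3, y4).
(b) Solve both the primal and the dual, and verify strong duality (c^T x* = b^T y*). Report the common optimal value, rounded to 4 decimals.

The standard primal-dual pair for 'max c^T x s.t. A x <= b, x >= 0' is:
  Dual:  min b^T y  s.t.  A^T y >= c,  y >= 0.

So the dual LP is:
  minimize  5y1 + 6y2 + 38y3 + 9y4
  subject to:
    y1 + 4y3 + 2y4 >= 6
    y2 + 4y3 + 4y4 >= 2
    y1, y2, y3, y4 >= 0

Solving the primal: x* = (4.5, 0).
  primal value c^T x* = 27.
Solving the dual: y* = (0, 0, 0, 3).
  dual value b^T y* = 27.
Strong duality: c^T x* = b^T y*. Confirmed.

27


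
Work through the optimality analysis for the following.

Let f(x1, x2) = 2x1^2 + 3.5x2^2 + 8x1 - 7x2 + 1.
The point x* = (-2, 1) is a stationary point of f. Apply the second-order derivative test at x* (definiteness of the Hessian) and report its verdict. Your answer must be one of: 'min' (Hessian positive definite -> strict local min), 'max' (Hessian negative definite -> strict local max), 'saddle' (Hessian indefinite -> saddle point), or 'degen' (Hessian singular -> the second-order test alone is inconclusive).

Compute the Hessian H = grad^2 f:
  H = [[4, 0], [0, 7]]
Verify stationarity: grad f(x*) = H x* + g = (0, 0).
Eigenvalues of H: 4, 7.
Both eigenvalues > 0, so H is positive definite -> x* is a strict local min.

min


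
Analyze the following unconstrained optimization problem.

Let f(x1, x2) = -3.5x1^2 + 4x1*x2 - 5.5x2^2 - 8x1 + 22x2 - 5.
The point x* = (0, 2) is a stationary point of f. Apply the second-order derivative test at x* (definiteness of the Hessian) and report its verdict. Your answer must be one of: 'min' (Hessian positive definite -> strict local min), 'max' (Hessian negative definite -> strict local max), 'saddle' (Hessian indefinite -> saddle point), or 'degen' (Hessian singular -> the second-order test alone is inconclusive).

Compute the Hessian H = grad^2 f:
  H = [[-7, 4], [4, -11]]
Verify stationarity: grad f(x*) = H x* + g = (0, 0).
Eigenvalues of H: -13.4721, -4.5279.
Both eigenvalues < 0, so H is negative definite -> x* is a strict local max.

max


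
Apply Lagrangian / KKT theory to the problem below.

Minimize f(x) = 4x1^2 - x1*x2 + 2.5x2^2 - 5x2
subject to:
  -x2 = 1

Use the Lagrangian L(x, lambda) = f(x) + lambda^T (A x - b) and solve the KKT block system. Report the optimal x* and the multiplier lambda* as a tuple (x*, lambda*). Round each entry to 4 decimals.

Form the Lagrangian:
  L(x, lambda) = (1/2) x^T Q x + c^T x + lambda^T (A x - b)
Stationarity (grad_x L = 0): Q x + c + A^T lambda = 0.
Primal feasibility: A x = b.

This gives the KKT block system:
  [ Q   A^T ] [ x     ]   [-c ]
  [ A    0  ] [ lambda ] = [ b ]

Solving the linear system:
  x*      = (-0.125, -1)
  lambda* = (-9.875)
  f(x*)   = 7.4375

x* = (-0.125, -1), lambda* = (-9.875)


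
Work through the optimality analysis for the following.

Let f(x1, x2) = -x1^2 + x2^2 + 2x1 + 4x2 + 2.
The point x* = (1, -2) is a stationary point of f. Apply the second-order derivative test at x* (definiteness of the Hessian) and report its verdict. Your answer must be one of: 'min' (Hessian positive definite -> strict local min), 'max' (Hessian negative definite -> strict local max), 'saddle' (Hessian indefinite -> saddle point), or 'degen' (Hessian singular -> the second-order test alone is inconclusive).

Compute the Hessian H = grad^2 f:
  H = [[-2, 0], [0, 2]]
Verify stationarity: grad f(x*) = H x* + g = (0, 0).
Eigenvalues of H: -2, 2.
Eigenvalues have mixed signs, so H is indefinite -> x* is a saddle point.

saddle


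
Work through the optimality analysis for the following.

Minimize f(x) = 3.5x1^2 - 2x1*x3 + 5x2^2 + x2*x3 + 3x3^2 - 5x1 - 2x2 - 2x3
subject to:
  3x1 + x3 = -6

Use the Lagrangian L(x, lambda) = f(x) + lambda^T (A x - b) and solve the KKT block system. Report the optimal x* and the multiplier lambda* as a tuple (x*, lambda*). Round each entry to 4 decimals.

Form the Lagrangian:
  L(x, lambda) = (1/2) x^T Q x + c^T x + lambda^T (A x - b)
Stationarity (grad_x L = 0): Q x + c + A^T lambda = 0.
Primal feasibility: A x = b.

This gives the KKT block system:
  [ Q   A^T ] [ x     ]   [-c ]
  [ A    0  ] [ lambda ] = [ b ]

Solving the linear system:
  x*      = (-1.6449, 0.3065, -1.0652)
  lambda* = (4.7947)
  f(x*)   = 19.2552

x* = (-1.6449, 0.3065, -1.0652), lambda* = (4.7947)


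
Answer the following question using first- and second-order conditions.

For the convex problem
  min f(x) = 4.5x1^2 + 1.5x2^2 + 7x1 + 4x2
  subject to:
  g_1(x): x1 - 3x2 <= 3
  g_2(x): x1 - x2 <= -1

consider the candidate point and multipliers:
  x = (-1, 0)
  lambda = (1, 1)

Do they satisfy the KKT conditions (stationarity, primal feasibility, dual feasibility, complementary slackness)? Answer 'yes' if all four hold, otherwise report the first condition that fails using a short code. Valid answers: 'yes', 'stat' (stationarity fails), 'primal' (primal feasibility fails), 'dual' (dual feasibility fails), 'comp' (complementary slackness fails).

Gradient of f: grad f(x) = Q x + c = (-2, 4)
Constraint values g_i(x) = a_i^T x - b_i:
  g_1((-1, 0)) = -4
  g_2((-1, 0)) = 0
Stationarity residual: grad f(x) + sum_i lambda_i a_i = (0, 0)
  -> stationarity OK
Primal feasibility (all g_i <= 0): OK
Dual feasibility (all lambda_i >= 0): OK
Complementary slackness (lambda_i * g_i(x) = 0 for all i): FAILS

Verdict: the first failing condition is complementary_slackness -> comp.

comp


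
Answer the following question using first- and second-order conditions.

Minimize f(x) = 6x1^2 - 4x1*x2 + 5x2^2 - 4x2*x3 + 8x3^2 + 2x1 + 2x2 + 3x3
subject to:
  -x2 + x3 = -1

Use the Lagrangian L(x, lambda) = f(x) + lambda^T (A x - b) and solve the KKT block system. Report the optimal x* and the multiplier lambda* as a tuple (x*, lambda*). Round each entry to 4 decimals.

Form the Lagrangian:
  L(x, lambda) = (1/2) x^T Q x + c^T x + lambda^T (A x - b)
Stationarity (grad_x L = 0): Q x + c + A^T lambda = 0.
Primal feasibility: A x = b.

This gives the KKT block system:
  [ Q   A^T ] [ x     ]   [-c ]
  [ A    0  ] [ lambda ] = [ b ]

Solving the linear system:
  x*      = (-0.04, 0.38, -0.62)
  lambda* = (8.44)
  f(x*)   = 3.63

x* = (-0.04, 0.38, -0.62), lambda* = (8.44)


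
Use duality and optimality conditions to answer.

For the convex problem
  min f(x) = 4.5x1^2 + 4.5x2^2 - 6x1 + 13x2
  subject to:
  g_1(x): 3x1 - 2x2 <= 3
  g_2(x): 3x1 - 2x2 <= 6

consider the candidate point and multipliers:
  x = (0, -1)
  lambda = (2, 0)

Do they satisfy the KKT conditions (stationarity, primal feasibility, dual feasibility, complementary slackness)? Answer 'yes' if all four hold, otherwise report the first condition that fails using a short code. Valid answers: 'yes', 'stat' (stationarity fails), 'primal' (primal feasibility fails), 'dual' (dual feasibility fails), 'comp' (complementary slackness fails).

Gradient of f: grad f(x) = Q x + c = (-6, 4)
Constraint values g_i(x) = a_i^T x - b_i:
  g_1((0, -1)) = -1
  g_2((0, -1)) = -4
Stationarity residual: grad f(x) + sum_i lambda_i a_i = (0, 0)
  -> stationarity OK
Primal feasibility (all g_i <= 0): OK
Dual feasibility (all lambda_i >= 0): OK
Complementary slackness (lambda_i * g_i(x) = 0 for all i): FAILS

Verdict: the first failing condition is complementary_slackness -> comp.

comp


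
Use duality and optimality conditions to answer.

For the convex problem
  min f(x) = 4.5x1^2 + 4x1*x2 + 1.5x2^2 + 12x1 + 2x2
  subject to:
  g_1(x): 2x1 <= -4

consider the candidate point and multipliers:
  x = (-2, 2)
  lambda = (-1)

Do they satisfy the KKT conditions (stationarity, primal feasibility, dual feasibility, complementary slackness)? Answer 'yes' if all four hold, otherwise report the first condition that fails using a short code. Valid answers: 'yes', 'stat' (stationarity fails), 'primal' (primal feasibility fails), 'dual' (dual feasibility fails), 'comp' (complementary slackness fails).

Gradient of f: grad f(x) = Q x + c = (2, 0)
Constraint values g_i(x) = a_i^T x - b_i:
  g_1((-2, 2)) = 0
Stationarity residual: grad f(x) + sum_i lambda_i a_i = (0, 0)
  -> stationarity OK
Primal feasibility (all g_i <= 0): OK
Dual feasibility (all lambda_i >= 0): FAILS
Complementary slackness (lambda_i * g_i(x) = 0 for all i): OK

Verdict: the first failing condition is dual_feasibility -> dual.

dual


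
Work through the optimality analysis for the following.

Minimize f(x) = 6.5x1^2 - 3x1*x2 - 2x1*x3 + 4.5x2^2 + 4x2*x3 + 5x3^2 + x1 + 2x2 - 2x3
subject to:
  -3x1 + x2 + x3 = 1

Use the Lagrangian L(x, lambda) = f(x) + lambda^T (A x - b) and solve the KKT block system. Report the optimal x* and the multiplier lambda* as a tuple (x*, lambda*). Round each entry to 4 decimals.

Form the Lagrangian:
  L(x, lambda) = (1/2) x^T Q x + c^T x + lambda^T (A x - b)
Stationarity (grad_x L = 0): Q x + c + A^T lambda = 0.
Primal feasibility: A x = b.

This gives the KKT block system:
  [ Q   A^T ] [ x     ]   [-c ]
  [ A    0  ] [ lambda ] = [ b ]

Solving the linear system:
  x*      = (-0.3359, -0.3984, 0.3906)
  lambda* = (-0.9844)
  f(x*)   = -0.4648

x* = (-0.3359, -0.3984, 0.3906), lambda* = (-0.9844)


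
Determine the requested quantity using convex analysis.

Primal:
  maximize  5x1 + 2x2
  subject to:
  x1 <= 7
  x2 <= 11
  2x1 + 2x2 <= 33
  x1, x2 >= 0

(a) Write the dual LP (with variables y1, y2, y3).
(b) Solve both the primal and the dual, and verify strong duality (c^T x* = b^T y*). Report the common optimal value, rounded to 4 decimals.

The standard primal-dual pair for 'max c^T x s.t. A x <= b, x >= 0' is:
  Dual:  min b^T y  s.t.  A^T y >= c,  y >= 0.

So the dual LP is:
  minimize  7y1 + 11y2 + 33y3
  subject to:
    y1 + 2y3 >= 5
    y2 + 2y3 >= 2
    y1, y2, y3 >= 0

Solving the primal: x* = (7, 9.5).
  primal value c^T x* = 54.
Solving the dual: y* = (3, 0, 1).
  dual value b^T y* = 54.
Strong duality: c^T x* = b^T y*. Confirmed.

54


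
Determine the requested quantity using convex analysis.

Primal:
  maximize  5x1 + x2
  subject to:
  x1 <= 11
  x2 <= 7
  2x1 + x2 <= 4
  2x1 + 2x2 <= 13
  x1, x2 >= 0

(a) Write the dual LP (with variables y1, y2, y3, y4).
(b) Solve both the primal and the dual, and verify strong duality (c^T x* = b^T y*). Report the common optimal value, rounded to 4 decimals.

The standard primal-dual pair for 'max c^T x s.t. A x <= b, x >= 0' is:
  Dual:  min b^T y  s.t.  A^T y >= c,  y >= 0.

So the dual LP is:
  minimize  11y1 + 7y2 + 4y3 + 13y4
  subject to:
    y1 + 2y3 + 2y4 >= 5
    y2 + y3 + 2y4 >= 1
    y1, y2, y3, y4 >= 0

Solving the primal: x* = (2, 0).
  primal value c^T x* = 10.
Solving the dual: y* = (0, 0, 2.5, 0).
  dual value b^T y* = 10.
Strong duality: c^T x* = b^T y*. Confirmed.

10


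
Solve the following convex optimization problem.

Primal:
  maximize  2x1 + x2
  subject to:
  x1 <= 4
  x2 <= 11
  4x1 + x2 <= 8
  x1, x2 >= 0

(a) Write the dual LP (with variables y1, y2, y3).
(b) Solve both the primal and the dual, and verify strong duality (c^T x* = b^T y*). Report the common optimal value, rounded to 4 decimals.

The standard primal-dual pair for 'max c^T x s.t. A x <= b, x >= 0' is:
  Dual:  min b^T y  s.t.  A^T y >= c,  y >= 0.

So the dual LP is:
  minimize  4y1 + 11y2 + 8y3
  subject to:
    y1 + 4y3 >= 2
    y2 + y3 >= 1
    y1, y2, y3 >= 0

Solving the primal: x* = (0, 8).
  primal value c^T x* = 8.
Solving the dual: y* = (0, 0, 1).
  dual value b^T y* = 8.
Strong duality: c^T x* = b^T y*. Confirmed.

8


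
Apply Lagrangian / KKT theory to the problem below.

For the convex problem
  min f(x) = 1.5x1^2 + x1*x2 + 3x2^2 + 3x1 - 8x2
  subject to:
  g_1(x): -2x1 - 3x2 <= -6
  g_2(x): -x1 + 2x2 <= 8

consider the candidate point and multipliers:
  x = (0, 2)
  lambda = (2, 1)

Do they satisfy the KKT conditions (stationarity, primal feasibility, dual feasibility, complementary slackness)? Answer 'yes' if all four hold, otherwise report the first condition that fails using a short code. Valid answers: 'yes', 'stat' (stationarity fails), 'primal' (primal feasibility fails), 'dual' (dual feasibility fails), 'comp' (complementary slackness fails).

Gradient of f: grad f(x) = Q x + c = (5, 4)
Constraint values g_i(x) = a_i^T x - b_i:
  g_1((0, 2)) = 0
  g_2((0, 2)) = -4
Stationarity residual: grad f(x) + sum_i lambda_i a_i = (0, 0)
  -> stationarity OK
Primal feasibility (all g_i <= 0): OK
Dual feasibility (all lambda_i >= 0): OK
Complementary slackness (lambda_i * g_i(x) = 0 for all i): FAILS

Verdict: the first failing condition is complementary_slackness -> comp.

comp


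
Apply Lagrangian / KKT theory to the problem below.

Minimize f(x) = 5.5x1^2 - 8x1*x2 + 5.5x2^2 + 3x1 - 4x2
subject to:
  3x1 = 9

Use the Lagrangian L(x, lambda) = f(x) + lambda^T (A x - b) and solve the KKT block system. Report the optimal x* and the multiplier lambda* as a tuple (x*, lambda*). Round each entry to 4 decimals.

Form the Lagrangian:
  L(x, lambda) = (1/2) x^T Q x + c^T x + lambda^T (A x - b)
Stationarity (grad_x L = 0): Q x + c + A^T lambda = 0.
Primal feasibility: A x = b.

This gives the KKT block system:
  [ Q   A^T ] [ x     ]   [-c ]
  [ A    0  ] [ lambda ] = [ b ]

Solving the linear system:
  x*      = (3, 2.5455)
  lambda* = (-5.2121)
  f(x*)   = 22.8636

x* = (3, 2.5455), lambda* = (-5.2121)


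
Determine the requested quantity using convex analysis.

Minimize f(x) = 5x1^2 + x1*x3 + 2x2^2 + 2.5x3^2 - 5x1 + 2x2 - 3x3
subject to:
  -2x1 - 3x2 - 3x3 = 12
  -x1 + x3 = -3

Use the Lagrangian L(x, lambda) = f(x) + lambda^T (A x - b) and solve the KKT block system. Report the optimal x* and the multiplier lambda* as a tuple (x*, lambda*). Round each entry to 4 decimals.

Form the Lagrangian:
  L(x, lambda) = (1/2) x^T Q x + c^T x + lambda^T (A x - b)
Stationarity (grad_x L = 0): Q x + c + A^T lambda = 0.
Primal feasibility: A x = b.

This gives the KKT block system:
  [ Q   A^T ] [ x     ]   [-c ]
  [ A    0  ] [ lambda ] = [ b ]

Solving the linear system:
  x*      = (0.8063, -2.3439, -2.1937)
  lambda* = (-2.4585, 5.7866)
  f(x*)   = 22.3617

x* = (0.8063, -2.3439, -2.1937), lambda* = (-2.4585, 5.7866)


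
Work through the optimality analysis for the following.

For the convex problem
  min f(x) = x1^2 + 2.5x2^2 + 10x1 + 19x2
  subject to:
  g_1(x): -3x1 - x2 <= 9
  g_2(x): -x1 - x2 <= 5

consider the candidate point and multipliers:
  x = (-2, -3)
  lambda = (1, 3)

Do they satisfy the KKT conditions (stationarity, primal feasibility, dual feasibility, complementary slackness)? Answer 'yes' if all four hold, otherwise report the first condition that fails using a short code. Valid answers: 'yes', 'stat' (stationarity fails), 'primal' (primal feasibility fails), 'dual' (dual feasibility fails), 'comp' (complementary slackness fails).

Gradient of f: grad f(x) = Q x + c = (6, 4)
Constraint values g_i(x) = a_i^T x - b_i:
  g_1((-2, -3)) = 0
  g_2((-2, -3)) = 0
Stationarity residual: grad f(x) + sum_i lambda_i a_i = (0, 0)
  -> stationarity OK
Primal feasibility (all g_i <= 0): OK
Dual feasibility (all lambda_i >= 0): OK
Complementary slackness (lambda_i * g_i(x) = 0 for all i): OK

Verdict: yes, KKT holds.

yes


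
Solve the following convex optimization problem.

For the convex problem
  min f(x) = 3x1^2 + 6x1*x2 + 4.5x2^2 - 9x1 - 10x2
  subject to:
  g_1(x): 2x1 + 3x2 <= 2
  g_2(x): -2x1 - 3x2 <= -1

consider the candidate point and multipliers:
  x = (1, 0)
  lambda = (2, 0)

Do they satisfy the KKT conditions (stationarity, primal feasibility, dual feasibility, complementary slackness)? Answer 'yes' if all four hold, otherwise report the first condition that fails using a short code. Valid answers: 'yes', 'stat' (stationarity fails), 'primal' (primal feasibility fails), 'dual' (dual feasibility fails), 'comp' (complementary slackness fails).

Gradient of f: grad f(x) = Q x + c = (-3, -4)
Constraint values g_i(x) = a_i^T x - b_i:
  g_1((1, 0)) = 0
  g_2((1, 0)) = -1
Stationarity residual: grad f(x) + sum_i lambda_i a_i = (1, 2)
  -> stationarity FAILS
Primal feasibility (all g_i <= 0): OK
Dual feasibility (all lambda_i >= 0): OK
Complementary slackness (lambda_i * g_i(x) = 0 for all i): OK

Verdict: the first failing condition is stationarity -> stat.

stat


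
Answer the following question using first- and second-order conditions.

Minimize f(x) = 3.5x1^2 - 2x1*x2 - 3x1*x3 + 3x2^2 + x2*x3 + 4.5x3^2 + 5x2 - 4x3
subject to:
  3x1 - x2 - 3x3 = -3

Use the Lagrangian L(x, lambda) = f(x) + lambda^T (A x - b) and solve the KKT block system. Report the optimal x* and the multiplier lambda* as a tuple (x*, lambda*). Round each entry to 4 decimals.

Form the Lagrangian:
  L(x, lambda) = (1/2) x^T Q x + c^T x + lambda^T (A x - b)
Stationarity (grad_x L = 0): Q x + c + A^T lambda = 0.
Primal feasibility: A x = b.

This gives the KKT block system:
  [ Q   A^T ] [ x     ]   [-c ]
  [ A    0  ] [ lambda ] = [ b ]

Solving the linear system:
  x*      = (-0.4724, -0.908, 0.8303)
  lambda* = (1.3272)
  f(x*)   = -1.9397

x* = (-0.4724, -0.908, 0.8303), lambda* = (1.3272)


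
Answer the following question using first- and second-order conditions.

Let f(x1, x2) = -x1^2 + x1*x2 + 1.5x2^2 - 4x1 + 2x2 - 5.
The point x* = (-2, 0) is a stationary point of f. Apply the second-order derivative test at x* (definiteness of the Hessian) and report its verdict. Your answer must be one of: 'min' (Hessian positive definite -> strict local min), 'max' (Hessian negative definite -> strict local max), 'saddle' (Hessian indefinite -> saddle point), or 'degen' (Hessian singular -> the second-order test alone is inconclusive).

Compute the Hessian H = grad^2 f:
  H = [[-2, 1], [1, 3]]
Verify stationarity: grad f(x*) = H x* + g = (0, 0).
Eigenvalues of H: -2.1926, 3.1926.
Eigenvalues have mixed signs, so H is indefinite -> x* is a saddle point.

saddle


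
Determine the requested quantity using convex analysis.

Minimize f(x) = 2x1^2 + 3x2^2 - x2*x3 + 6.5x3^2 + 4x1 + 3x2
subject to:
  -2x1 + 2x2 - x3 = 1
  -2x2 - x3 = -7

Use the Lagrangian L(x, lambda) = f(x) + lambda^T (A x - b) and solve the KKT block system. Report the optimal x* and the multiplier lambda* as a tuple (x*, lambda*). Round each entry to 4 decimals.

Form the Lagrangian:
  L(x, lambda) = (1/2) x^T Q x + c^T x + lambda^T (A x - b)
Stationarity (grad_x L = 0): Q x + c + A^T lambda = 0.
Primal feasibility: A x = b.

This gives the KKT block system:
  [ Q   A^T ] [ x     ]   [-c ]
  [ A    0  ] [ lambda ] = [ b ]

Solving the linear system:
  x*      = (1.3846, 2.6923, 1.6154)
  lambda* = (4.7692, 13.5385)
  f(x*)   = 51.8077

x* = (1.3846, 2.6923, 1.6154), lambda* = (4.7692, 13.5385)


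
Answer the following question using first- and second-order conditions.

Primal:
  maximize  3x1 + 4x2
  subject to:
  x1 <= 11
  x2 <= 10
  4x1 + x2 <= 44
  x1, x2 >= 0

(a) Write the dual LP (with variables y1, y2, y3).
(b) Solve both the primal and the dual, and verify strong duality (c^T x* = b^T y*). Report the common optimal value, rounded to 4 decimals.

The standard primal-dual pair for 'max c^T x s.t. A x <= b, x >= 0' is:
  Dual:  min b^T y  s.t.  A^T y >= c,  y >= 0.

So the dual LP is:
  minimize  11y1 + 10y2 + 44y3
  subject to:
    y1 + 4y3 >= 3
    y2 + y3 >= 4
    y1, y2, y3 >= 0

Solving the primal: x* = (8.5, 10).
  primal value c^T x* = 65.5.
Solving the dual: y* = (0, 3.25, 0.75).
  dual value b^T y* = 65.5.
Strong duality: c^T x* = b^T y*. Confirmed.

65.5


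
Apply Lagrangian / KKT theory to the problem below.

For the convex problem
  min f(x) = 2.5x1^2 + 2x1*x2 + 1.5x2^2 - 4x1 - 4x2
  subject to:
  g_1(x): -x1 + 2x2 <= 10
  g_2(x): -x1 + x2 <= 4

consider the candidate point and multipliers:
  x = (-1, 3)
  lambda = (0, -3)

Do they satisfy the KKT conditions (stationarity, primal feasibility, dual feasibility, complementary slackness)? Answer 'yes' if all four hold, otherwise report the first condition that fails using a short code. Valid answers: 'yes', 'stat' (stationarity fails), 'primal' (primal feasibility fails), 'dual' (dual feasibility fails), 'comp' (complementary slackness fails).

Gradient of f: grad f(x) = Q x + c = (-3, 3)
Constraint values g_i(x) = a_i^T x - b_i:
  g_1((-1, 3)) = -3
  g_2((-1, 3)) = 0
Stationarity residual: grad f(x) + sum_i lambda_i a_i = (0, 0)
  -> stationarity OK
Primal feasibility (all g_i <= 0): OK
Dual feasibility (all lambda_i >= 0): FAILS
Complementary slackness (lambda_i * g_i(x) = 0 for all i): OK

Verdict: the first failing condition is dual_feasibility -> dual.

dual


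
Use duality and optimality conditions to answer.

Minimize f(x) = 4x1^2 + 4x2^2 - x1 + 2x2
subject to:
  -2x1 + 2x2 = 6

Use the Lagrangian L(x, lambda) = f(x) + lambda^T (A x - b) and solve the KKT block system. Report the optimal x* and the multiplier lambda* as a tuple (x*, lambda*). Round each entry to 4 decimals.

Form the Lagrangian:
  L(x, lambda) = (1/2) x^T Q x + c^T x + lambda^T (A x - b)
Stationarity (grad_x L = 0): Q x + c + A^T lambda = 0.
Primal feasibility: A x = b.

This gives the KKT block system:
  [ Q   A^T ] [ x     ]   [-c ]
  [ A    0  ] [ lambda ] = [ b ]

Solving the linear system:
  x*      = (-1.5625, 1.4375)
  lambda* = (-6.75)
  f(x*)   = 22.4688

x* = (-1.5625, 1.4375), lambda* = (-6.75)


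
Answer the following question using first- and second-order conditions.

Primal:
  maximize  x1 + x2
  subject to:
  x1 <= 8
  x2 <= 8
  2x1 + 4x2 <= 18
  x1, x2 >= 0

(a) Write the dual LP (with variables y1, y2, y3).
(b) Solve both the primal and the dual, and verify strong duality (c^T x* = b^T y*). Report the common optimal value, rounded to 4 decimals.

The standard primal-dual pair for 'max c^T x s.t. A x <= b, x >= 0' is:
  Dual:  min b^T y  s.t.  A^T y >= c,  y >= 0.

So the dual LP is:
  minimize  8y1 + 8y2 + 18y3
  subject to:
    y1 + 2y3 >= 1
    y2 + 4y3 >= 1
    y1, y2, y3 >= 0

Solving the primal: x* = (8, 0.5).
  primal value c^T x* = 8.5.
Solving the dual: y* = (0.5, 0, 0.25).
  dual value b^T y* = 8.5.
Strong duality: c^T x* = b^T y*. Confirmed.

8.5


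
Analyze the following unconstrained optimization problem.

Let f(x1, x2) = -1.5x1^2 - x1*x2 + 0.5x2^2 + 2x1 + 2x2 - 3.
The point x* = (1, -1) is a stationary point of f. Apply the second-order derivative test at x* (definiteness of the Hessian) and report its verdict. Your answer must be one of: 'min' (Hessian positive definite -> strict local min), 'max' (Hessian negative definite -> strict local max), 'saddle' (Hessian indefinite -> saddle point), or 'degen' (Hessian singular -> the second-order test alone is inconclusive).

Compute the Hessian H = grad^2 f:
  H = [[-3, -1], [-1, 1]]
Verify stationarity: grad f(x*) = H x* + g = (0, 0).
Eigenvalues of H: -3.2361, 1.2361.
Eigenvalues have mixed signs, so H is indefinite -> x* is a saddle point.

saddle


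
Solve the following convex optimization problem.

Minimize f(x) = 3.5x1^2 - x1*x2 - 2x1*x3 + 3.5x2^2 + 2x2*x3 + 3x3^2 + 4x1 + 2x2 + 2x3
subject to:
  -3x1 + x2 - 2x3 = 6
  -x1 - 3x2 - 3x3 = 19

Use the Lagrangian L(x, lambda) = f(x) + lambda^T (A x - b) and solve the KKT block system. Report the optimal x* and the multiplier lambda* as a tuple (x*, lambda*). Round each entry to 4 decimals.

Form the Lagrangian:
  L(x, lambda) = (1/2) x^T Q x + c^T x + lambda^T (A x - b)
Stationarity (grad_x L = 0): Q x + c + A^T lambda = 0.
Primal feasibility: A x = b.

This gives the KKT block system:
  [ Q   A^T ] [ x     ]   [-c ]
  [ A    0  ] [ lambda ] = [ b ]

Solving the linear system:
  x*      = (-1.5287, -3.4112, -2.4126)
  lambda* = (2.9781, -7.3989)
  f(x*)   = 52.474

x* = (-1.5287, -3.4112, -2.4126), lambda* = (2.9781, -7.3989)


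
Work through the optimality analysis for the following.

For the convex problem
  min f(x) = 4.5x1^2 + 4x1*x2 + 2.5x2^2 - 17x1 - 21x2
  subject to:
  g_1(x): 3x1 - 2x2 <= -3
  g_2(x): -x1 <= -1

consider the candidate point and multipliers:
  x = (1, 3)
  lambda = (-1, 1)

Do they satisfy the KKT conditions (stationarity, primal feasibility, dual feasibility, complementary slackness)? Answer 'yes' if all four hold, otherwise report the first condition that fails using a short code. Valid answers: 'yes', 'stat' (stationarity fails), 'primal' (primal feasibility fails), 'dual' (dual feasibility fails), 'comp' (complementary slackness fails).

Gradient of f: grad f(x) = Q x + c = (4, -2)
Constraint values g_i(x) = a_i^T x - b_i:
  g_1((1, 3)) = 0
  g_2((1, 3)) = 0
Stationarity residual: grad f(x) + sum_i lambda_i a_i = (0, 0)
  -> stationarity OK
Primal feasibility (all g_i <= 0): OK
Dual feasibility (all lambda_i >= 0): FAILS
Complementary slackness (lambda_i * g_i(x) = 0 for all i): OK

Verdict: the first failing condition is dual_feasibility -> dual.

dual


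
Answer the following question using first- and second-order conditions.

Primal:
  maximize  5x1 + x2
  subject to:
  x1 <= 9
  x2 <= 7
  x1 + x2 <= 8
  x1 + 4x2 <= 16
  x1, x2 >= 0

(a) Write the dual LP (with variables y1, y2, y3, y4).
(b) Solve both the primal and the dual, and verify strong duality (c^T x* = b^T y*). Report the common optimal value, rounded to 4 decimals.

The standard primal-dual pair for 'max c^T x s.t. A x <= b, x >= 0' is:
  Dual:  min b^T y  s.t.  A^T y >= c,  y >= 0.

So the dual LP is:
  minimize  9y1 + 7y2 + 8y3 + 16y4
  subject to:
    y1 + y3 + y4 >= 5
    y2 + y3 + 4y4 >= 1
    y1, y2, y3, y4 >= 0

Solving the primal: x* = (8, 0).
  primal value c^T x* = 40.
Solving the dual: y* = (0, 0, 5, 0).
  dual value b^T y* = 40.
Strong duality: c^T x* = b^T y*. Confirmed.

40


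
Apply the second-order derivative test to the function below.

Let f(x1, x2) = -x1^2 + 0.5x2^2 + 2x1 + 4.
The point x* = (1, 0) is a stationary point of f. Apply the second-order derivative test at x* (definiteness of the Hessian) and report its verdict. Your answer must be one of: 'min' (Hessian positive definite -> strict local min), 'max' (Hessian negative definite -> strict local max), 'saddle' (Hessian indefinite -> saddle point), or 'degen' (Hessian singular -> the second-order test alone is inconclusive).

Compute the Hessian H = grad^2 f:
  H = [[-2, 0], [0, 1]]
Verify stationarity: grad f(x*) = H x* + g = (0, 0).
Eigenvalues of H: -2, 1.
Eigenvalues have mixed signs, so H is indefinite -> x* is a saddle point.

saddle


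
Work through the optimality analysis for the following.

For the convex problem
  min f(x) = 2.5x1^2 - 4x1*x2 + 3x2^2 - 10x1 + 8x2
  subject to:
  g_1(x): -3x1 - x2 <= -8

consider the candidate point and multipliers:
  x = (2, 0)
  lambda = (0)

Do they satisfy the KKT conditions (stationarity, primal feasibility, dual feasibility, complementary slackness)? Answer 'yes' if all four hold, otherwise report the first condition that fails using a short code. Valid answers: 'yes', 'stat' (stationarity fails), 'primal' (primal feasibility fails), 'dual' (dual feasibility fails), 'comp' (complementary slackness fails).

Gradient of f: grad f(x) = Q x + c = (0, 0)
Constraint values g_i(x) = a_i^T x - b_i:
  g_1((2, 0)) = 2
Stationarity residual: grad f(x) + sum_i lambda_i a_i = (0, 0)
  -> stationarity OK
Primal feasibility (all g_i <= 0): FAILS
Dual feasibility (all lambda_i >= 0): OK
Complementary slackness (lambda_i * g_i(x) = 0 for all i): OK

Verdict: the first failing condition is primal_feasibility -> primal.

primal


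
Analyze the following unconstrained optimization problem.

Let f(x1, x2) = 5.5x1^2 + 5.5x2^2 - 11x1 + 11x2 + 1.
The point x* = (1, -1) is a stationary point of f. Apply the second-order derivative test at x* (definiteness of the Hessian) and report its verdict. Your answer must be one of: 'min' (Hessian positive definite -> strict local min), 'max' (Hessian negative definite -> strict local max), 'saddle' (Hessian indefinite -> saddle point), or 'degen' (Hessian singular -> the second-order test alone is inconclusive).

Compute the Hessian H = grad^2 f:
  H = [[11, 0], [0, 11]]
Verify stationarity: grad f(x*) = H x* + g = (0, 0).
Eigenvalues of H: 11, 11.
Both eigenvalues > 0, so H is positive definite -> x* is a strict local min.

min


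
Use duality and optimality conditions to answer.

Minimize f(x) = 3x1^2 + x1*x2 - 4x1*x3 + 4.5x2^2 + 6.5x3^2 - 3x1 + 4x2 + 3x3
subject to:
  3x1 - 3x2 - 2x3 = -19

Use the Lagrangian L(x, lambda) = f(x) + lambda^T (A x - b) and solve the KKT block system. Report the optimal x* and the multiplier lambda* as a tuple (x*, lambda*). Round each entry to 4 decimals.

Form the Lagrangian:
  L(x, lambda) = (1/2) x^T Q x + c^T x + lambda^T (A x - b)
Stationarity (grad_x L = 0): Q x + c + A^T lambda = 0.
Primal feasibility: A x = b.

This gives the KKT block system:
  [ Q   A^T ] [ x     ]   [-c ]
  [ A    0  ] [ lambda ] = [ b ]

Solving the linear system:
  x*      = (-3.9486, 2.5593, -0.2619)
  lambda* = (7.695)
  f(x*)   = 83.7511

x* = (-3.9486, 2.5593, -0.2619), lambda* = (7.695)


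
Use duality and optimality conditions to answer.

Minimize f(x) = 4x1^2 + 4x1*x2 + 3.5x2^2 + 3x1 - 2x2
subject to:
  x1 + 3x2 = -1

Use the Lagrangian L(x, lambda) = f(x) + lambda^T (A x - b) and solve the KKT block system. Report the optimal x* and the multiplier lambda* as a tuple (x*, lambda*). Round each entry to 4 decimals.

Form the Lagrangian:
  L(x, lambda) = (1/2) x^T Q x + c^T x + lambda^T (A x - b)
Stationarity (grad_x L = 0): Q x + c + A^T lambda = 0.
Primal feasibility: A x = b.

This gives the KKT block system:
  [ Q   A^T ] [ x     ]   [-c ]
  [ A    0  ] [ lambda ] = [ b ]

Solving the linear system:
  x*      = (-0.5091, -0.1636)
  lambda* = (1.7273)
  f(x*)   = 0.2636

x* = (-0.5091, -0.1636), lambda* = (1.7273)


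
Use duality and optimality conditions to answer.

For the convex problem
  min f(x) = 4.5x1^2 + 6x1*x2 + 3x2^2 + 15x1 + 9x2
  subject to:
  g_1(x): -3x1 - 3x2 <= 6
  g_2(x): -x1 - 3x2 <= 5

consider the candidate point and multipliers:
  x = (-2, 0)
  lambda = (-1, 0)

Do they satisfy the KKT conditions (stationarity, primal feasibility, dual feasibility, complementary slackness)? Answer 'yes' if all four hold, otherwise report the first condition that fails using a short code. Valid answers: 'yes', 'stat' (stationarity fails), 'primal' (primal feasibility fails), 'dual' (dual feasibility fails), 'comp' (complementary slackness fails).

Gradient of f: grad f(x) = Q x + c = (-3, -3)
Constraint values g_i(x) = a_i^T x - b_i:
  g_1((-2, 0)) = 0
  g_2((-2, 0)) = -3
Stationarity residual: grad f(x) + sum_i lambda_i a_i = (0, 0)
  -> stationarity OK
Primal feasibility (all g_i <= 0): OK
Dual feasibility (all lambda_i >= 0): FAILS
Complementary slackness (lambda_i * g_i(x) = 0 for all i): OK

Verdict: the first failing condition is dual_feasibility -> dual.

dual


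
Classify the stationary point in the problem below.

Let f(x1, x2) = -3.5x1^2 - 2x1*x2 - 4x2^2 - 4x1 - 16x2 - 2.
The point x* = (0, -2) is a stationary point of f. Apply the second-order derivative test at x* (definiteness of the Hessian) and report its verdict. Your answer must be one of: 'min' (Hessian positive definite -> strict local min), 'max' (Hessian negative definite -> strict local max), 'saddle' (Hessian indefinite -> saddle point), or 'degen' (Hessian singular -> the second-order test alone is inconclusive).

Compute the Hessian H = grad^2 f:
  H = [[-7, -2], [-2, -8]]
Verify stationarity: grad f(x*) = H x* + g = (0, 0).
Eigenvalues of H: -9.5616, -5.4384.
Both eigenvalues < 0, so H is negative definite -> x* is a strict local max.

max


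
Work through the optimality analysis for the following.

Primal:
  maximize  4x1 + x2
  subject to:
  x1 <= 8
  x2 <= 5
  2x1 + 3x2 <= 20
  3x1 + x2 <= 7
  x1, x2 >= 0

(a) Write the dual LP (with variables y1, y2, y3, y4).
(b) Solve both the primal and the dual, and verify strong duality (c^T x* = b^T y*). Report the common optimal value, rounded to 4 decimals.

The standard primal-dual pair for 'max c^T x s.t. A x <= b, x >= 0' is:
  Dual:  min b^T y  s.t.  A^T y >= c,  y >= 0.

So the dual LP is:
  minimize  8y1 + 5y2 + 20y3 + 7y4
  subject to:
    y1 + 2y3 + 3y4 >= 4
    y2 + 3y3 + y4 >= 1
    y1, y2, y3, y4 >= 0

Solving the primal: x* = (2.3333, 0).
  primal value c^T x* = 9.3333.
Solving the dual: y* = (0, 0, 0, 1.3333).
  dual value b^T y* = 9.3333.
Strong duality: c^T x* = b^T y*. Confirmed.

9.3333


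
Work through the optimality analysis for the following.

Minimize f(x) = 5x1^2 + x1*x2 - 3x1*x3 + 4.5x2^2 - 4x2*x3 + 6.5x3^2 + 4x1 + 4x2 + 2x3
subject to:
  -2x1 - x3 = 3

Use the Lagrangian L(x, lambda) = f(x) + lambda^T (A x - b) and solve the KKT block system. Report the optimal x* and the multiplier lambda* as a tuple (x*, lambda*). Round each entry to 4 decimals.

Form the Lagrangian:
  L(x, lambda) = (1/2) x^T Q x + c^T x + lambda^T (A x - b)
Stationarity (grad_x L = 0): Q x + c + A^T lambda = 0.
Primal feasibility: A x = b.

This gives the KKT block system:
  [ Q   A^T ] [ x     ]   [-c ]
  [ A    0  ] [ lambda ] = [ b ]

Solving the linear system:
  x*      = (-1.0923, -0.6855, -0.8154)
  lambda* = (-2.5812)
  f(x*)   = -0.4991

x* = (-1.0923, -0.6855, -0.8154), lambda* = (-2.5812)


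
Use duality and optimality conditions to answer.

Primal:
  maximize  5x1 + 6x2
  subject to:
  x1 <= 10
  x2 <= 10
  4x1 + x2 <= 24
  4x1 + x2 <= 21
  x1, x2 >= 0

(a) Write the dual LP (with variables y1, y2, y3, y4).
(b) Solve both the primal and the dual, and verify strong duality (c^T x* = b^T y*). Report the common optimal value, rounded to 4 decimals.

The standard primal-dual pair for 'max c^T x s.t. A x <= b, x >= 0' is:
  Dual:  min b^T y  s.t.  A^T y >= c,  y >= 0.

So the dual LP is:
  minimize  10y1 + 10y2 + 24y3 + 21y4
  subject to:
    y1 + 4y3 + 4y4 >= 5
    y2 + y3 + y4 >= 6
    y1, y2, y3, y4 >= 0

Solving the primal: x* = (2.75, 10).
  primal value c^T x* = 73.75.
Solving the dual: y* = (0, 4.75, 0, 1.25).
  dual value b^T y* = 73.75.
Strong duality: c^T x* = b^T y*. Confirmed.

73.75


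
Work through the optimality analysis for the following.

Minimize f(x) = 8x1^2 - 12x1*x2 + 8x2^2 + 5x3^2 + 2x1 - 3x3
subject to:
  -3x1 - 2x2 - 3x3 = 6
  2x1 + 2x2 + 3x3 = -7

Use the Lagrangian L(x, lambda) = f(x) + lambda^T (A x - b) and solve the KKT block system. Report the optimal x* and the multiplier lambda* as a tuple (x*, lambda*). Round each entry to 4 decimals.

Form the Lagrangian:
  L(x, lambda) = (1/2) x^T Q x + c^T x + lambda^T (A x - b)
Stationarity (grad_x L = 0): Q x + c + A^T lambda = 0.
Primal feasibility: A x = b.

This gives the KKT block system:
  [ Q   A^T ] [ x     ]   [-c ]
  [ A    0  ] [ lambda ] = [ b ]

Solving the linear system:
  x*      = (1, -0.4891, -2.6739)
  lambda* = (43.6957, 53.6087)
  f(x*)   = 61.5543

x* = (1, -0.4891, -2.6739), lambda* = (43.6957, 53.6087)


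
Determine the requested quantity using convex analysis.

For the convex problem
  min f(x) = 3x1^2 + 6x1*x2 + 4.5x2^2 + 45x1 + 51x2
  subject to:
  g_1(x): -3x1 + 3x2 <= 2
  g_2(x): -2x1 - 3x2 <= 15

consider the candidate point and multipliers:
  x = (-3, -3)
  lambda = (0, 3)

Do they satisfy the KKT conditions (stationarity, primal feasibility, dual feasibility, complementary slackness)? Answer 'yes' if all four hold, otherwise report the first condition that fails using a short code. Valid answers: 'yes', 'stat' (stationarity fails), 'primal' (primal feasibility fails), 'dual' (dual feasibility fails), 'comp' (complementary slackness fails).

Gradient of f: grad f(x) = Q x + c = (9, 6)
Constraint values g_i(x) = a_i^T x - b_i:
  g_1((-3, -3)) = -2
  g_2((-3, -3)) = 0
Stationarity residual: grad f(x) + sum_i lambda_i a_i = (3, -3)
  -> stationarity FAILS
Primal feasibility (all g_i <= 0): OK
Dual feasibility (all lambda_i >= 0): OK
Complementary slackness (lambda_i * g_i(x) = 0 for all i): OK

Verdict: the first failing condition is stationarity -> stat.

stat


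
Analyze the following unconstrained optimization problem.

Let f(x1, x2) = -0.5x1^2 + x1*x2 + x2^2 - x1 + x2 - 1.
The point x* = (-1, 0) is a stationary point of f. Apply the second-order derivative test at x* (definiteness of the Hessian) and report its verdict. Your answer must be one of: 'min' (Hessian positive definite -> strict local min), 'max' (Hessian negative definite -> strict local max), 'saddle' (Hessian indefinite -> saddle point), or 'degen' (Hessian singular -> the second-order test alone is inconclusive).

Compute the Hessian H = grad^2 f:
  H = [[-1, 1], [1, 2]]
Verify stationarity: grad f(x*) = H x* + g = (0, 0).
Eigenvalues of H: -1.3028, 2.3028.
Eigenvalues have mixed signs, so H is indefinite -> x* is a saddle point.

saddle


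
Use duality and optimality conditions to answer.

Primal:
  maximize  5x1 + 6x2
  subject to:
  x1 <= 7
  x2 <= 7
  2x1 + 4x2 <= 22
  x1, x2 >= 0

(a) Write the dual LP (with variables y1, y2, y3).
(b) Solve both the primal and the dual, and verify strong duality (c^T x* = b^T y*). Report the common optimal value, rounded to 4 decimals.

The standard primal-dual pair for 'max c^T x s.t. A x <= b, x >= 0' is:
  Dual:  min b^T y  s.t.  A^T y >= c,  y >= 0.

So the dual LP is:
  minimize  7y1 + 7y2 + 22y3
  subject to:
    y1 + 2y3 >= 5
    y2 + 4y3 >= 6
    y1, y2, y3 >= 0

Solving the primal: x* = (7, 2).
  primal value c^T x* = 47.
Solving the dual: y* = (2, 0, 1.5).
  dual value b^T y* = 47.
Strong duality: c^T x* = b^T y*. Confirmed.

47


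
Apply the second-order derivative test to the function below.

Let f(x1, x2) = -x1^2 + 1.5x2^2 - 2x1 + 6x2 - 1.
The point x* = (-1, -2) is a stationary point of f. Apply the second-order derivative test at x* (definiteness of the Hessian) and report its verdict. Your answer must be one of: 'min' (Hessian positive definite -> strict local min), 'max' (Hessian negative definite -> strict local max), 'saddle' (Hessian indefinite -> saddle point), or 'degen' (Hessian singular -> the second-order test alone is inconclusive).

Compute the Hessian H = grad^2 f:
  H = [[-2, 0], [0, 3]]
Verify stationarity: grad f(x*) = H x* + g = (0, 0).
Eigenvalues of H: -2, 3.
Eigenvalues have mixed signs, so H is indefinite -> x* is a saddle point.

saddle


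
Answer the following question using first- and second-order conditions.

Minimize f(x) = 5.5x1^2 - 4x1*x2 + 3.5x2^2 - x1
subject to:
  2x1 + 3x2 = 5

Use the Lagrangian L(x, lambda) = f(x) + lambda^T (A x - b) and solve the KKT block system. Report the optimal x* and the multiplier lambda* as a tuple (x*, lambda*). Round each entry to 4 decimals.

Form the Lagrangian:
  L(x, lambda) = (1/2) x^T Q x + c^T x + lambda^T (A x - b)
Stationarity (grad_x L = 0): Q x + c + A^T lambda = 0.
Primal feasibility: A x = b.

This gives the KKT block system:
  [ Q   A^T ] [ x     ]   [-c ]
  [ A    0  ] [ lambda ] = [ b ]

Solving the linear system:
  x*      = (0.7943, 1.1371)
  lambda* = (-1.5943)
  f(x*)   = 3.5886

x* = (0.7943, 1.1371), lambda* = (-1.5943)


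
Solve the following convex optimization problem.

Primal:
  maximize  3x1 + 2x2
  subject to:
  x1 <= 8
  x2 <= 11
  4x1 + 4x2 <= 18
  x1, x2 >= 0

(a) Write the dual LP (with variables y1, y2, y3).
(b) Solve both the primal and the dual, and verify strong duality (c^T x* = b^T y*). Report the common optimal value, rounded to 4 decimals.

The standard primal-dual pair for 'max c^T x s.t. A x <= b, x >= 0' is:
  Dual:  min b^T y  s.t.  A^T y >= c,  y >= 0.

So the dual LP is:
  minimize  8y1 + 11y2 + 18y3
  subject to:
    y1 + 4y3 >= 3
    y2 + 4y3 >= 2
    y1, y2, y3 >= 0

Solving the primal: x* = (4.5, 0).
  primal value c^T x* = 13.5.
Solving the dual: y* = (0, 0, 0.75).
  dual value b^T y* = 13.5.
Strong duality: c^T x* = b^T y*. Confirmed.

13.5


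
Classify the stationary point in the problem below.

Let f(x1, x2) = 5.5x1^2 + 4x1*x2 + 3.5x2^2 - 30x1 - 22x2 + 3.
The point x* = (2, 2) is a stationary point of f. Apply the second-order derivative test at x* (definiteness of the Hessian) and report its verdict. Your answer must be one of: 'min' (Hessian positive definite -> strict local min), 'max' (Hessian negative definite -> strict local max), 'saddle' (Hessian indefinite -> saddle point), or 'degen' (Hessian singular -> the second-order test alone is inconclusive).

Compute the Hessian H = grad^2 f:
  H = [[11, 4], [4, 7]]
Verify stationarity: grad f(x*) = H x* + g = (0, 0).
Eigenvalues of H: 4.5279, 13.4721.
Both eigenvalues > 0, so H is positive definite -> x* is a strict local min.

min
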